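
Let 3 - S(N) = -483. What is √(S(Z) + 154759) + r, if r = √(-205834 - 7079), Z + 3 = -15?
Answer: √155245 + 3*I*√23657 ≈ 394.01 + 461.42*I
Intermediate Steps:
Z = -18 (Z = -3 - 15 = -18)
S(N) = 486 (S(N) = 3 - 1*(-483) = 3 + 483 = 486)
r = 3*I*√23657 (r = √(-212913) = 3*I*√23657 ≈ 461.42*I)
√(S(Z) + 154759) + r = √(486 + 154759) + 3*I*√23657 = √155245 + 3*I*√23657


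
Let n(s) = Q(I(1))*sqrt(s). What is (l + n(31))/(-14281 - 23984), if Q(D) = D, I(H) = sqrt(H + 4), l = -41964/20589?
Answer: 13988/262612695 - sqrt(155)/38265 ≈ -0.00027210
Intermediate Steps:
l = -13988/6863 (l = -41964*1/20589 = -13988/6863 ≈ -2.0382)
I(H) = sqrt(4 + H)
n(s) = sqrt(5)*sqrt(s) (n(s) = sqrt(4 + 1)*sqrt(s) = sqrt(5)*sqrt(s))
(l + n(31))/(-14281 - 23984) = (-13988/6863 + sqrt(5)*sqrt(31))/(-14281 - 23984) = (-13988/6863 + sqrt(155))/(-38265) = (-13988/6863 + sqrt(155))*(-1/38265) = 13988/262612695 - sqrt(155)/38265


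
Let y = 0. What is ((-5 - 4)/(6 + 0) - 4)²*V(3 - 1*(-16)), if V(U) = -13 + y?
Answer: -1573/4 ≈ -393.25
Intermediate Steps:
V(U) = -13 (V(U) = -13 + 0 = -13)
((-5 - 4)/(6 + 0) - 4)²*V(3 - 1*(-16)) = ((-5 - 4)/(6 + 0) - 4)²*(-13) = (-9/6 - 4)²*(-13) = (-9*⅙ - 4)²*(-13) = (-3/2 - 4)²*(-13) = (-11/2)²*(-13) = (121/4)*(-13) = -1573/4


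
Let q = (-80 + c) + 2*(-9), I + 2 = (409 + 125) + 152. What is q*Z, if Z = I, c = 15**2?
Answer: 86868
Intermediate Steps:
c = 225
I = 684 (I = -2 + ((409 + 125) + 152) = -2 + (534 + 152) = -2 + 686 = 684)
Z = 684
q = 127 (q = (-80 + 225) + 2*(-9) = 145 - 18 = 127)
q*Z = 127*684 = 86868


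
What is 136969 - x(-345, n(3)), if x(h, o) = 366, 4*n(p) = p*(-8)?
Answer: 136603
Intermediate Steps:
n(p) = -2*p (n(p) = (p*(-8))/4 = (-8*p)/4 = -2*p)
136969 - x(-345, n(3)) = 136969 - 1*366 = 136969 - 366 = 136603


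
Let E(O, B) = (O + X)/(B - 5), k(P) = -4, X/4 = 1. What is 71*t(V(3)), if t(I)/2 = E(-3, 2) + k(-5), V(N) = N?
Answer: -1846/3 ≈ -615.33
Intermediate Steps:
X = 4 (X = 4*1 = 4)
E(O, B) = (4 + O)/(-5 + B) (E(O, B) = (O + 4)/(B - 5) = (4 + O)/(-5 + B))
t(I) = -26/3 (t(I) = 2*((4 - 3)/(-5 + 2) - 4) = 2*(1/(-3) - 4) = 2*(-1/3*1 - 4) = 2*(-1/3 - 4) = 2*(-13/3) = -26/3)
71*t(V(3)) = 71*(-26/3) = -1846/3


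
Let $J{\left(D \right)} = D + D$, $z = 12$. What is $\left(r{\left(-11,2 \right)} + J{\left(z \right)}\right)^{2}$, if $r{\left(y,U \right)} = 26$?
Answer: $2500$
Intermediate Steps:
$J{\left(D \right)} = 2 D$
$\left(r{\left(-11,2 \right)} + J{\left(z \right)}\right)^{2} = \left(26 + 2 \cdot 12\right)^{2} = \left(26 + 24\right)^{2} = 50^{2} = 2500$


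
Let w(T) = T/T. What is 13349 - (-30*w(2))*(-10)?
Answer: 13049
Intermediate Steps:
w(T) = 1
13349 - (-30*w(2))*(-10) = 13349 - (-30*1)*(-10) = 13349 - (-30)*(-10) = 13349 - 1*300 = 13349 - 300 = 13049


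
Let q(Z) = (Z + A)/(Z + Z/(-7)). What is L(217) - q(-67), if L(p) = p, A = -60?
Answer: 86345/402 ≈ 214.79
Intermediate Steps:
q(Z) = 7*(-60 + Z)/(6*Z) (q(Z) = (Z - 60)/(Z + Z/(-7)) = (-60 + Z)/(Z + Z*(-⅐)) = (-60 + Z)/(Z - Z/7) = (-60 + Z)/((6*Z/7)) = (-60 + Z)*(7/(6*Z)) = 7*(-60 + Z)/(6*Z))
L(217) - q(-67) = 217 - (7/6 - 70/(-67)) = 217 - (7/6 - 70*(-1/67)) = 217 - (7/6 + 70/67) = 217 - 1*889/402 = 217 - 889/402 = 86345/402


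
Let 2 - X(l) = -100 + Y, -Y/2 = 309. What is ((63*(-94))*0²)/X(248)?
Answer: 0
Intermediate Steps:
Y = -618 (Y = -2*309 = -618)
X(l) = 720 (X(l) = 2 - (-100 - 618) = 2 - 1*(-718) = 2 + 718 = 720)
((63*(-94))*0²)/X(248) = ((63*(-94))*0²)/720 = -5922*0*(1/720) = 0*(1/720) = 0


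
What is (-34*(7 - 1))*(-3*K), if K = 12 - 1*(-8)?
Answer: 12240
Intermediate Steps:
K = 20 (K = 12 + 8 = 20)
(-34*(7 - 1))*(-3*K) = (-34*(7 - 1))*(-3*20) = -34*6*(-60) = -204*(-60) = 12240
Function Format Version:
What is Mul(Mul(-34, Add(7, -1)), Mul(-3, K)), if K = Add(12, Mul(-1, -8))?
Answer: 12240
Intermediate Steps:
K = 20 (K = Add(12, 8) = 20)
Mul(Mul(-34, Add(7, -1)), Mul(-3, K)) = Mul(Mul(-34, Add(7, -1)), Mul(-3, 20)) = Mul(Mul(-34, 6), -60) = Mul(-204, -60) = 12240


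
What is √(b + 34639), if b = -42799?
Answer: 4*I*√510 ≈ 90.333*I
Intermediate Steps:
√(b + 34639) = √(-42799 + 34639) = √(-8160) = 4*I*√510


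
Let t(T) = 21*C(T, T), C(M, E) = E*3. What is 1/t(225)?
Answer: 1/14175 ≈ 7.0547e-5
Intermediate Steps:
C(M, E) = 3*E
t(T) = 63*T (t(T) = 21*(3*T) = 63*T)
1/t(225) = 1/(63*225) = 1/14175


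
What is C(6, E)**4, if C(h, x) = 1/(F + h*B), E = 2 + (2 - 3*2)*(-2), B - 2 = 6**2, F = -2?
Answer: 1/2608757776 ≈ 3.8332e-10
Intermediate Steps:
B = 38 (B = 2 + 6**2 = 2 + 36 = 38)
E = 10 (E = 2 + (2 - 6)*(-2) = 2 - 4*(-2) = 2 + 8 = 10)
C(h, x) = 1/(-2 + 38*h) (C(h, x) = 1/(-2 + h*38) = 1/(-2 + 38*h))
C(6, E)**4 = (1/(2*(-1 + 19*6)))**4 = (1/(2*(-1 + 114)))**4 = ((1/2)/113)**4 = ((1/2)*(1/113))**4 = (1/226)**4 = 1/2608757776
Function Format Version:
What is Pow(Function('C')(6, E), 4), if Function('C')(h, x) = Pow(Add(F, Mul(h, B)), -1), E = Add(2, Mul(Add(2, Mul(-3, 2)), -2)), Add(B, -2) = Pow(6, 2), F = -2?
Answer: Rational(1, 2608757776) ≈ 3.8332e-10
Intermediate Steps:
B = 38 (B = Add(2, Pow(6, 2)) = Add(2, 36) = 38)
E = 10 (E = Add(2, Mul(Add(2, -6), -2)) = Add(2, Mul(-4, -2)) = Add(2, 8) = 10)
Function('C')(h, x) = Pow(Add(-2, Mul(38, h)), -1) (Function('C')(h, x) = Pow(Add(-2, Mul(h, 38)), -1) = Pow(Add(-2, Mul(38, h)), -1))
Pow(Function('C')(6, E), 4) = Pow(Mul(Rational(1, 2), Pow(Add(-1, Mul(19, 6)), -1)), 4) = Pow(Mul(Rational(1, 2), Pow(Add(-1, 114), -1)), 4) = Pow(Mul(Rational(1, 2), Pow(113, -1)), 4) = Pow(Mul(Rational(1, 2), Rational(1, 113)), 4) = Pow(Rational(1, 226), 4) = Rational(1, 2608757776)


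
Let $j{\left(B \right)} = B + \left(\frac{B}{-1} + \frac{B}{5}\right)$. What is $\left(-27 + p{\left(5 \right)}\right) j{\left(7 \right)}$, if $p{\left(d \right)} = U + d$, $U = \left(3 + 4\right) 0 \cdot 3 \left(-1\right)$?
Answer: $- \frac{154}{5} \approx -30.8$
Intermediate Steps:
$j{\left(B \right)} = \frac{B}{5}$ ($j{\left(B \right)} = B + \left(B \left(-1\right) + B \frac{1}{5}\right) = B + \left(- B + \frac{B}{5}\right) = B - \frac{4 B}{5} = \frac{B}{5}$)
$U = 0$ ($U = 7 \cdot 0 \left(-1\right) = 7 \cdot 0 = 0$)
$p{\left(d \right)} = d$ ($p{\left(d \right)} = 0 + d = d$)
$\left(-27 + p{\left(5 \right)}\right) j{\left(7 \right)} = \left(-27 + 5\right) \frac{1}{5} \cdot 7 = \left(-22\right) \frac{7}{5} = - \frac{154}{5}$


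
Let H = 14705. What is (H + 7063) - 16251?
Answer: 5517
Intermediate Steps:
(H + 7063) - 16251 = (14705 + 7063) - 16251 = 21768 - 16251 = 5517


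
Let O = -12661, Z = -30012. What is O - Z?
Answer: 17351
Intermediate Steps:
O - Z = -12661 - 1*(-30012) = -12661 + 30012 = 17351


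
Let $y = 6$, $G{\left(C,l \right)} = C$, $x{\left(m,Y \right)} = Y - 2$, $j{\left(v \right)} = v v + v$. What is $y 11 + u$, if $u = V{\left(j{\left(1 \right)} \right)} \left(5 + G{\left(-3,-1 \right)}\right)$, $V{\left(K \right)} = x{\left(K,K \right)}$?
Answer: $66$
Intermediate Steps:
$j{\left(v \right)} = v + v^{2}$ ($j{\left(v \right)} = v^{2} + v = v + v^{2}$)
$x{\left(m,Y \right)} = -2 + Y$
$V{\left(K \right)} = -2 + K$
$u = 0$ ($u = \left(-2 + 1 \left(1 + 1\right)\right) \left(5 - 3\right) = \left(-2 + 1 \cdot 2\right) 2 = \left(-2 + 2\right) 2 = 0 \cdot 2 = 0$)
$y 11 + u = 6 \cdot 11 + 0 = 66 + 0 = 66$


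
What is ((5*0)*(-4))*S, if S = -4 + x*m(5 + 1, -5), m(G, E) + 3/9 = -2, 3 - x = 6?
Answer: 0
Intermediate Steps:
x = -3 (x = 3 - 1*6 = 3 - 6 = -3)
m(G, E) = -7/3 (m(G, E) = -⅓ - 2 = -7/3)
S = 3 (S = -4 - 3*(-7/3) = -4 + 7 = 3)
((5*0)*(-4))*S = ((5*0)*(-4))*3 = (0*(-4))*3 = 0*3 = 0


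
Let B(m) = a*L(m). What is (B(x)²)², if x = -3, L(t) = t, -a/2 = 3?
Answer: 104976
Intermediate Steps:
a = -6 (a = -2*3 = -6)
B(m) = -6*m
(B(x)²)² = ((-6*(-3))²)² = (18²)² = 324² = 104976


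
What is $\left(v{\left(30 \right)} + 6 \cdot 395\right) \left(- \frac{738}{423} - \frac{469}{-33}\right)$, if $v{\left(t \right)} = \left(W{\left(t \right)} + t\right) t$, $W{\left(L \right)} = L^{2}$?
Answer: $\frac{195110330}{517} \approx 3.7739 \cdot 10^{5}$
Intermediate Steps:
$v{\left(t \right)} = t \left(t + t^{2}\right)$ ($v{\left(t \right)} = \left(t^{2} + t\right) t = \left(t + t^{2}\right) t = t \left(t + t^{2}\right)$)
$\left(v{\left(30 \right)} + 6 \cdot 395\right) \left(- \frac{738}{423} - \frac{469}{-33}\right) = \left(30^{2} \left(1 + 30\right) + 6 \cdot 395\right) \left(- \frac{738}{423} - \frac{469}{-33}\right) = \left(900 \cdot 31 + 2370\right) \left(\left(-738\right) \frac{1}{423} - - \frac{469}{33}\right) = \left(27900 + 2370\right) \left(- \frac{82}{47} + \frac{469}{33}\right) = 30270 \cdot \frac{19337}{1551} = \frac{195110330}{517}$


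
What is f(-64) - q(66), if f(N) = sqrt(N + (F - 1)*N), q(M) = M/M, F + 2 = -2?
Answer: 15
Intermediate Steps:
F = -4 (F = -2 - 2 = -4)
q(M) = 1
f(N) = 2*sqrt(-N) (f(N) = sqrt(N + (-4 - 1)*N) = sqrt(N - 5*N) = sqrt(-4*N) = 2*sqrt(-N))
f(-64) - q(66) = 2*sqrt(-1*(-64)) - 1*1 = 2*sqrt(64) - 1 = 2*8 - 1 = 16 - 1 = 15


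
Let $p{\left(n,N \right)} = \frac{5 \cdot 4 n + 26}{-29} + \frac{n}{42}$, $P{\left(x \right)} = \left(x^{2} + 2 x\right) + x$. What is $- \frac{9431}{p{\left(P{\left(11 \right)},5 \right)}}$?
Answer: $\frac{820497}{8999} \approx 91.177$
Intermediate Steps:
$P{\left(x \right)} = x^{2} + 3 x$
$p{\left(n,N \right)} = - \frac{26}{29} - \frac{811 n}{1218}$ ($p{\left(n,N \right)} = \left(20 n + 26\right) \left(- \frac{1}{29}\right) + n \frac{1}{42} = \left(26 + 20 n\right) \left(- \frac{1}{29}\right) + \frac{n}{42} = \left(- \frac{26}{29} - \frac{20 n}{29}\right) + \frac{n}{42} = - \frac{26}{29} - \frac{811 n}{1218}$)
$- \frac{9431}{p{\left(P{\left(11 \right)},5 \right)}} = - \frac{9431}{- \frac{26}{29} - \frac{811 \cdot 11 \left(3 + 11\right)}{1218}} = - \frac{9431}{- \frac{26}{29} - \frac{811 \cdot 11 \cdot 14}{1218}} = - \frac{9431}{- \frac{26}{29} - \frac{8921}{87}} = - \frac{9431}{- \frac{8999}{87}} = \left(-9431\right) \left(- \frac{87}{8999}\right) = \frac{820497}{8999}$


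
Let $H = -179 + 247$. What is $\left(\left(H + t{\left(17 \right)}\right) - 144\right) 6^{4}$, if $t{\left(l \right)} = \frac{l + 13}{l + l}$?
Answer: $- \frac{1654992}{17} \approx -97353.0$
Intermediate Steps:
$H = 68$
$t{\left(l \right)} = \frac{13 + l}{2 l}$
$\left(\left(H + t{\left(17 \right)}\right) - 144\right) 6^{4} = \left(\left(68 + \frac{13 + 17}{2 \cdot 17}\right) - 144\right) 6^{4} = \left(\left(68 + \frac{1}{2} \cdot \frac{1}{17} \cdot 30\right) - 144\right) 1296 = \left(\left(68 + \frac{15}{17}\right) - 144\right) 1296 = \left(\frac{1171}{17} - 144\right) 1296 = \left(- \frac{1277}{17}\right) 1296 = - \frac{1654992}{17}$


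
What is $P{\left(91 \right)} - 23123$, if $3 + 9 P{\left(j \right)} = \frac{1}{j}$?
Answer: $- \frac{18938009}{819} \approx -23123.0$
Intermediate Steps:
$P{\left(j \right)} = - \frac{1}{3} + \frac{1}{9 j}$
$P{\left(91 \right)} - 23123 = \frac{1 - 273}{9 \cdot 91} - 23123 = \frac{1}{9} \cdot \frac{1}{91} \left(1 - 273\right) - 23123 = \frac{1}{9} \cdot \frac{1}{91} \left(-272\right) - 23123 = - \frac{272}{819} - 23123 = - \frac{18938009}{819}$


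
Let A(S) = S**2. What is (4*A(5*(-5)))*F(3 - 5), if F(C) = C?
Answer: -5000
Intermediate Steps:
(4*A(5*(-5)))*F(3 - 5) = (4*(5*(-5))**2)*(3 - 5) = (4*(-25)**2)*(-2) = (4*625)*(-2) = 2500*(-2) = -5000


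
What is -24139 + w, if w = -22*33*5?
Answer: -27769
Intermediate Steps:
w = -3630 (w = -726*5 = -3630)
-24139 + w = -24139 - 3630 = -27769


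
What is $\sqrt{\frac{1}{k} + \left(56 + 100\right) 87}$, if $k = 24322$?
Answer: $\frac{\sqrt{8028648055570}}{24322} \approx 116.5$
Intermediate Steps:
$\sqrt{\frac{1}{k} + \left(56 + 100\right) 87} = \sqrt{\frac{1}{24322} + \left(56 + 100\right) 87} = \sqrt{\frac{1}{24322} + 156 \cdot 87} = \sqrt{\frac{1}{24322} + 13572} = \sqrt{\frac{330098185}{24322}} = \frac{\sqrt{8028648055570}}{24322}$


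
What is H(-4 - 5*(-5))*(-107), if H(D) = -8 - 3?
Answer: 1177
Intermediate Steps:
H(D) = -11
H(-4 - 5*(-5))*(-107) = -11*(-107) = 1177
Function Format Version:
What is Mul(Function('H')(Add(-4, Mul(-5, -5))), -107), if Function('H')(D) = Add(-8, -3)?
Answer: 1177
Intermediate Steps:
Function('H')(D) = -11
Mul(Function('H')(Add(-4, Mul(-5, -5))), -107) = Mul(-11, -107) = 1177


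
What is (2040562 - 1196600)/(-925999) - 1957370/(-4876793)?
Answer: -2303305311236/4515905441207 ≈ -0.51004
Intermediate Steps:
(2040562 - 1196600)/(-925999) - 1957370/(-4876793) = 843962*(-1/925999) - 1957370*(-1/4876793) = -843962/925999 + 1957370/4876793 = -2303305311236/4515905441207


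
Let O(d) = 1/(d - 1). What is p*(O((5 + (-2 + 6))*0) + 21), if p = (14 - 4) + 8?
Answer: 360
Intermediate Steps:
p = 18 (p = 10 + 8 = 18)
O(d) = 1/(-1 + d)
p*(O((5 + (-2 + 6))*0) + 21) = 18*(1/(-1 + (5 + (-2 + 6))*0) + 21) = 18*(1/(-1 + (5 + 4)*0) + 21) = 18*(1/(-1 + 9*0) + 21) = 18*(1/(-1 + 0) + 21) = 18*(1/(-1) + 21) = 18*(-1 + 21) = 18*20 = 360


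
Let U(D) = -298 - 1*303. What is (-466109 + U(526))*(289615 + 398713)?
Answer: -321249560880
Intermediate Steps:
U(D) = -601 (U(D) = -298 - 303 = -601)
(-466109 + U(526))*(289615 + 398713) = (-466109 - 601)*(289615 + 398713) = -466710*688328 = -321249560880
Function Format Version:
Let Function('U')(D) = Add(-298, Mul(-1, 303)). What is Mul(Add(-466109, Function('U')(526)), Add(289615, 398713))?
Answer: -321249560880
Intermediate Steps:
Function('U')(D) = -601 (Function('U')(D) = Add(-298, -303) = -601)
Mul(Add(-466109, Function('U')(526)), Add(289615, 398713)) = Mul(Add(-466109, -601), Add(289615, 398713)) = Mul(-466710, 688328) = -321249560880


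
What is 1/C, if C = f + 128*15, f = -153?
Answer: 1/1767 ≈ 0.00056593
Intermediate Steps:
C = 1767 (C = -153 + 128*15 = -153 + 1920 = 1767)
1/C = 1/1767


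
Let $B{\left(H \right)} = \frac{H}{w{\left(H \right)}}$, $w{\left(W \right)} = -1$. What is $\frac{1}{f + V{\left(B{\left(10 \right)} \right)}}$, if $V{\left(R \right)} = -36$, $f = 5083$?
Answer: $\frac{1}{5047} \approx 0.00019814$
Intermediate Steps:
$B{\left(H \right)} = - H$ ($B{\left(H \right)} = \frac{H}{-1} = H \left(-1\right) = - H$)
$\frac{1}{f + V{\left(B{\left(10 \right)} \right)}} = \frac{1}{5083 - 36} = \frac{1}{5047}$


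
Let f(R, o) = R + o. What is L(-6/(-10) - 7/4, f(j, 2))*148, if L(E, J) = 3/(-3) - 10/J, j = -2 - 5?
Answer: 148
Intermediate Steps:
j = -7
L(E, J) = -1 - 10/J (L(E, J) = 3*(-⅓) - 10/J = -1 - 10/J)
L(-6/(-10) - 7/4, f(j, 2))*148 = ((-10 - (-7 + 2))/(-7 + 2))*148 = ((-10 - 1*(-5))/(-5))*148 = -(-10 + 5)/5*148 = -⅕*(-5)*148 = 1*148 = 148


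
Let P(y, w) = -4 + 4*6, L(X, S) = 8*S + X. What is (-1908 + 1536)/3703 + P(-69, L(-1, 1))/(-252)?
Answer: -5993/33327 ≈ -0.17982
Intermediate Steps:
L(X, S) = X + 8*S
P(y, w) = 20 (P(y, w) = -4 + 24 = 20)
(-1908 + 1536)/3703 + P(-69, L(-1, 1))/(-252) = (-1908 + 1536)/3703 + 20/(-252) = -372*1/3703 + 20*(-1/252) = -372/3703 - 5/63 = -5993/33327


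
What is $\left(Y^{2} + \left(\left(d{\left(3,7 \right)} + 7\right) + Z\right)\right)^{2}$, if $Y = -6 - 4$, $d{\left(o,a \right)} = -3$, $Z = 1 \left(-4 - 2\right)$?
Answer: $9604$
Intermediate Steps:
$Z = -6$ ($Z = 1 \left(-6\right) = -6$)
$Y = -10$
$\left(Y^{2} + \left(\left(d{\left(3,7 \right)} + 7\right) + Z\right)\right)^{2} = \left(\left(-10\right)^{2} + \left(\left(-3 + 7\right) - 6\right)\right)^{2} = \left(100 + \left(4 - 6\right)\right)^{2} = \left(100 - 2\right)^{2} = 98^{2} = 9604$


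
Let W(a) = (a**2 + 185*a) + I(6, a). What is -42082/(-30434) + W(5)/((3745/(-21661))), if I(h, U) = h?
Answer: -315033559227/56987665 ≈ -5528.1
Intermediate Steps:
W(a) = 6 + a**2 + 185*a (W(a) = (a**2 + 185*a) + 6 = 6 + a**2 + 185*a)
-42082/(-30434) + W(5)/((3745/(-21661))) = -42082/(-30434) + (6 + 5**2 + 185*5)/((3745/(-21661))) = -42082*(-1/30434) + (6 + 25 + 925)/((3745*(-1/21661))) = 21041/15217 + 956/(-3745/21661) = 21041/15217 + 956*(-21661/3745) = 21041/15217 - 20707916/3745 = -315033559227/56987665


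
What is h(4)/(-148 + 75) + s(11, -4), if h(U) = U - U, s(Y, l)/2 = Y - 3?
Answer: 16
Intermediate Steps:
s(Y, l) = -6 + 2*Y (s(Y, l) = 2*(Y - 3) = 2*(-3 + Y) = -6 + 2*Y)
h(U) = 0
h(4)/(-148 + 75) + s(11, -4) = 0/(-148 + 75) + (-6 + 2*11) = 0/(-73) + (-6 + 22) = 0*(-1/73) + 16 = 0 + 16 = 16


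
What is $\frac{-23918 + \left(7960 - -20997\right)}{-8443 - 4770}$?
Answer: $- \frac{5039}{13213} \approx -0.38137$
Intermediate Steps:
$\frac{-23918 + \left(7960 - -20997\right)}{-8443 - 4770} = \frac{-23918 + \left(7960 + 20997\right)}{-13213} = \left(-23918 + 28957\right) \left(- \frac{1}{13213}\right) = 5039 \left(- \frac{1}{13213}\right) = - \frac{5039}{13213}$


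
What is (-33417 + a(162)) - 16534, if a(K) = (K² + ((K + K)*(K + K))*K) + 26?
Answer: 16982431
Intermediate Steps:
a(K) = 26 + K² + 4*K³ (a(K) = (K² + ((2*K)*(2*K))*K) + 26 = (K² + (4*K²)*K) + 26 = (K² + 4*K³) + 26 = 26 + K² + 4*K³)
(-33417 + a(162)) - 16534 = (-33417 + (26 + 162² + 4*162³)) - 16534 = (-33417 + (26 + 26244 + 4*4251528)) - 16534 = (-33417 + (26 + 26244 + 17006112)) - 16534 = (-33417 + 17032382) - 16534 = 16998965 - 16534 = 16982431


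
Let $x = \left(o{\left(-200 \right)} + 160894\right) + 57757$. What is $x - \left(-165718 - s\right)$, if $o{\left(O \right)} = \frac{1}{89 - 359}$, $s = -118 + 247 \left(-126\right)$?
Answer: $\frac{95344829}{270} \approx 3.5313 \cdot 10^{5}$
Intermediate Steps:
$s = -31240$ ($s = -118 - 31122 = -31240$)
$o{\left(O \right)} = - \frac{1}{270}$ ($o{\left(O \right)} = \frac{1}{-270} = - \frac{1}{270}$)
$x = \frac{59035769}{270}$ ($x = \left(- \frac{1}{270} + 160894\right) + 57757 = \frac{43441379}{270} + 57757 = \frac{59035769}{270} \approx 2.1865 \cdot 10^{5}$)
$x - \left(-165718 - s\right) = \frac{59035769}{270} - \left(-165718 - -31240\right) = \frac{59035769}{270} - \left(-165718 + 31240\right) = \frac{59035769}{270} - -134478 = \frac{59035769}{270} + 134478 = \frac{95344829}{270}$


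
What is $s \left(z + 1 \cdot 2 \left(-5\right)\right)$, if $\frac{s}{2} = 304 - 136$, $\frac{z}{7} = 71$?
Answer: $163632$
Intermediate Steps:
$z = 497$ ($z = 7 \cdot 71 = 497$)
$s = 336$ ($s = 2 \left(304 - 136\right) = 2 \cdot 168 = 336$)
$s \left(z + 1 \cdot 2 \left(-5\right)\right) = 336 \left(497 + 1 \cdot 2 \left(-5\right)\right) = 336 \left(497 + 2 \left(-5\right)\right) = 336 \left(497 - 10\right) = 336 \cdot 487 = 163632$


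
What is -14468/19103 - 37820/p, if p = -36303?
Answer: 197243656/693496209 ≈ 0.28442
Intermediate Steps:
-14468/19103 - 37820/p = -14468/19103 - 37820/(-36303) = -14468*1/19103 - 37820*(-1/36303) = -14468/19103 + 37820/36303 = 197243656/693496209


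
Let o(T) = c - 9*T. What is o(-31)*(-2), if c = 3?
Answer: -564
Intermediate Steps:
o(T) = 3 - 9*T
o(-31)*(-2) = (3 - 9*(-31))*(-2) = (3 + 279)*(-2) = 282*(-2) = -564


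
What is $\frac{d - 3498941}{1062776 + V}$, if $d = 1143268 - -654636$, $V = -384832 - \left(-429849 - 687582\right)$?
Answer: $- \frac{1701037}{1795375} \approx -0.94745$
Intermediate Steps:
$V = 732599$ ($V = -384832 - \left(-429849 - 687582\right) = -384832 - -1117431 = -384832 + 1117431 = 732599$)
$d = 1797904$ ($d = 1143268 + 654636 = 1797904$)
$\frac{d - 3498941}{1062776 + V} = \frac{1797904 - 3498941}{1062776 + 732599} = - \frac{1701037}{1795375}$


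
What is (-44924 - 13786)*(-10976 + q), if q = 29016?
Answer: -1059128400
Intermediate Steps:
(-44924 - 13786)*(-10976 + q) = (-44924 - 13786)*(-10976 + 29016) = -58710*18040 = -1059128400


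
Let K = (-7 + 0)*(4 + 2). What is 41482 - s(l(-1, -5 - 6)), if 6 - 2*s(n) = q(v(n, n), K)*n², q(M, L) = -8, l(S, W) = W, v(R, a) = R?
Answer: 40995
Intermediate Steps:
K = -42 (K = -7*6 = -42)
s(n) = 3 + 4*n² (s(n) = 3 - (-4)*n² = 3 + 4*n²)
41482 - s(l(-1, -5 - 6)) = 41482 - (3 + 4*(-5 - 6)²) = 41482 - (3 + 4*(-11)²) = 41482 - (3 + 4*121) = 41482 - (3 + 484) = 41482 - 1*487 = 41482 - 487 = 40995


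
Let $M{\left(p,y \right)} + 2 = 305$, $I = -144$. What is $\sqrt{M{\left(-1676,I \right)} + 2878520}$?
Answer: $\sqrt{2878823} \approx 1696.7$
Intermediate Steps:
$M{\left(p,y \right)} = 303$ ($M{\left(p,y \right)} = -2 + 305 = 303$)
$\sqrt{M{\left(-1676,I \right)} + 2878520} = \sqrt{303 + 2878520} = \sqrt{2878823}$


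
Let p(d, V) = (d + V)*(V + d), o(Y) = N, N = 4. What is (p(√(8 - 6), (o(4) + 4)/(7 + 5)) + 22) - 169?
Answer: -1301/9 + 4*√2/3 ≈ -142.67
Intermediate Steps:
o(Y) = 4
p(d, V) = (V + d)² (p(d, V) = (V + d)*(V + d) = (V + d)²)
(p(√(8 - 6), (o(4) + 4)/(7 + 5)) + 22) - 169 = (((4 + 4)/(7 + 5) + √(8 - 6))² + 22) - 169 = ((8/12 + √2)² + 22) - 169 = ((8*(1/12) + √2)² + 22) - 169 = ((⅔ + √2)² + 22) - 169 = (22 + (⅔ + √2)²) - 169 = -147 + (⅔ + √2)²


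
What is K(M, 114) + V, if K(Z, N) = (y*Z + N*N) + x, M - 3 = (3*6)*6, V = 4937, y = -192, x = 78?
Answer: -3301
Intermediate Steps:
M = 111 (M = 3 + (3*6)*6 = 3 + 18*6 = 3 + 108 = 111)
K(Z, N) = 78 + N² - 192*Z (K(Z, N) = (-192*Z + N*N) + 78 = (-192*Z + N²) + 78 = (N² - 192*Z) + 78 = 78 + N² - 192*Z)
K(M, 114) + V = (78 + 114² - 192*111) + 4937 = (78 + 12996 - 21312) + 4937 = -8238 + 4937 = -3301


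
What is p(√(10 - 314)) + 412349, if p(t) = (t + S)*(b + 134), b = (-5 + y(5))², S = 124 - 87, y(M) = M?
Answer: 417307 + 536*I*√19 ≈ 4.1731e+5 + 2336.4*I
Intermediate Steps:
S = 37
b = 0 (b = (-5 + 5)² = 0² = 0)
p(t) = 4958 + 134*t (p(t) = (t + 37)*(0 + 134) = (37 + t)*134 = 4958 + 134*t)
p(√(10 - 314)) + 412349 = (4958 + 134*√(10 - 314)) + 412349 = (4958 + 134*√(-304)) + 412349 = (4958 + 134*(4*I*√19)) + 412349 = (4958 + 536*I*√19) + 412349 = 417307 + 536*I*√19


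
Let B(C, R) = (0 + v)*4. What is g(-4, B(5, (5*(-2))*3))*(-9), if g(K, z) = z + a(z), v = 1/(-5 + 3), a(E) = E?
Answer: 36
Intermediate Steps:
v = -½ (v = 1/(-2) = -½ ≈ -0.50000)
B(C, R) = -2 (B(C, R) = (0 - ½)*4 = -½*4 = -2)
g(K, z) = 2*z (g(K, z) = z + z = 2*z)
g(-4, B(5, (5*(-2))*3))*(-9) = (2*(-2))*(-9) = -4*(-9) = 36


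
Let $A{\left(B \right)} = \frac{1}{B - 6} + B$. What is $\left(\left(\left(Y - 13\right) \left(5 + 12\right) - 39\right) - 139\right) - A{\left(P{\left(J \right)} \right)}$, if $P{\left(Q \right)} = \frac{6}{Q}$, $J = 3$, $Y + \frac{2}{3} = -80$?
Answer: $- \frac{21265}{12} \approx -1772.1$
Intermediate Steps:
$Y = - \frac{242}{3}$ ($Y = - \frac{2}{3} - 80 = - \frac{242}{3} \approx -80.667$)
$A{\left(B \right)} = B + \frac{1}{-6 + B}$ ($A{\left(B \right)} = \frac{1}{-6 + B} + B = B + \frac{1}{-6 + B}$)
$\left(\left(\left(Y - 13\right) \left(5 + 12\right) - 39\right) - 139\right) - A{\left(P{\left(J \right)} \right)} = \left(\left(\left(- \frac{242}{3} - 13\right) \left(5 + 12\right) - 39\right) - 139\right) - \frac{1 + \left(\frac{6}{3}\right)^{2} - 6 \cdot \frac{6}{3}}{-6 + \frac{6}{3}} = \left(\left(\left(- \frac{281}{3}\right) 17 - 39\right) - 139\right) - \frac{1 + \left(6 \cdot \frac{1}{3}\right)^{2} - 6 \cdot 6 \cdot \frac{1}{3}}{-6 + 6 \cdot \frac{1}{3}} = \left(\left(- \frac{4777}{3} - 39\right) - 139\right) - \frac{1 + 2^{2} - 12}{-6 + 2} = \left(- \frac{4894}{3} - 139\right) - \frac{1 + 4 - 12}{-4} = - \frac{5311}{3} - \left(- \frac{1}{4}\right) \left(-7\right) = - \frac{5311}{3} - \frac{7}{4} = - \frac{21265}{12}$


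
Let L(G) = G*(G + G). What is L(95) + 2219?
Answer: 20269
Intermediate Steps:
L(G) = 2*G² (L(G) = G*(2*G) = 2*G²)
L(95) + 2219 = 2*95² + 2219 = 2*9025 + 2219 = 18050 + 2219 = 20269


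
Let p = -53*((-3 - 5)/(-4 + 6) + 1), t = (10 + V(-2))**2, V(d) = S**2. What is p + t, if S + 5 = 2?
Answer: 520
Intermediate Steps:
S = -3 (S = -5 + 2 = -3)
V(d) = 9 (V(d) = (-3)**2 = 9)
t = 361 (t = (10 + 9)**2 = 19**2 = 361)
p = 159 (p = -53*(-8/2 + 1) = -53*(-8*1/2 + 1) = -53*(-4 + 1) = -53*(-3) = 159)
p + t = 159 + 361 = 520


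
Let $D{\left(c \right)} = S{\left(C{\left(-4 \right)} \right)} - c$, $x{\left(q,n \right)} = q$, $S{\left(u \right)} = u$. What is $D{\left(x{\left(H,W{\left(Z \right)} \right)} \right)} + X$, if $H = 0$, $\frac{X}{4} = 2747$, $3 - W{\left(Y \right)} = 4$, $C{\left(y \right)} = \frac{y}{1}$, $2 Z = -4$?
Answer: $10984$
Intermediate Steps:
$Z = -2$ ($Z = \frac{1}{2} \left(-4\right) = -2$)
$C{\left(y \right)} = y$ ($C{\left(y \right)} = y 1 = y$)
$W{\left(Y \right)} = -1$ ($W{\left(Y \right)} = 3 - 4 = -1$)
$X = 10988$ ($X = 4 \cdot 2747 = 10988$)
$D{\left(c \right)} = -4 - c$
$D{\left(x{\left(H,W{\left(Z \right)} \right)} \right)} + X = \left(-4 - 0\right) + 10988 = \left(-4 + 0\right) + 10988 = -4 + 10988 = 10984$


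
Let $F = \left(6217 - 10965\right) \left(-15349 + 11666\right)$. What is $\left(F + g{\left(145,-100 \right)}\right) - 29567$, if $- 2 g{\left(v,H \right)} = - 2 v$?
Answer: $17457462$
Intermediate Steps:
$F = 17486884$ ($F = \left(-4748\right) \left(-3683\right) = 17486884$)
$g{\left(v,H \right)} = v$ ($g{\left(v,H \right)} = - \frac{\left(-2\right) v}{2} = v$)
$\left(F + g{\left(145,-100 \right)}\right) - 29567 = \left(17486884 + 145\right) - 29567 = 17487029 - 29567 = 17457462$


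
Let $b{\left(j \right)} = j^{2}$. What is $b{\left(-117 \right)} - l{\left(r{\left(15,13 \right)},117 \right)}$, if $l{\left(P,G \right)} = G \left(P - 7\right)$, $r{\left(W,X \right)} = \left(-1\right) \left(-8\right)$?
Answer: $13572$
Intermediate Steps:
$r{\left(W,X \right)} = 8$
$l{\left(P,G \right)} = G \left(-7 + P\right)$
$b{\left(-117 \right)} - l{\left(r{\left(15,13 \right)},117 \right)} = \left(-117\right)^{2} - 117 \left(-7 + 8\right) = 13689 - 117 \cdot 1 = 13689 - 117 = 13572$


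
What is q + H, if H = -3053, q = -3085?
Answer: -6138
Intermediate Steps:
q + H = -3085 - 3053 = -6138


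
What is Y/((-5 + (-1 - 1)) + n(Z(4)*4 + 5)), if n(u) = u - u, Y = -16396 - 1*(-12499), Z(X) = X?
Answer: 3897/7 ≈ 556.71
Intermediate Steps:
Y = -3897 (Y = -16396 + 12499 = -3897)
n(u) = 0
Y/((-5 + (-1 - 1)) + n(Z(4)*4 + 5)) = -3897/((-5 + (-1 - 1)) + 0) = -3897/((-5 - 2) + 0) = -3897/(-7 + 0) = -3897/(-7) = -⅐*(-3897) = 3897/7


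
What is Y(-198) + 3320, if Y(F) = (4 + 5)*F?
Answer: 1538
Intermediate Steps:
Y(F) = 9*F
Y(-198) + 3320 = 9*(-198) + 3320 = -1782 + 3320 = 1538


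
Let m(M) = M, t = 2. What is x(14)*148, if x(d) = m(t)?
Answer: 296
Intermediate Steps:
x(d) = 2
x(14)*148 = 2*148 = 296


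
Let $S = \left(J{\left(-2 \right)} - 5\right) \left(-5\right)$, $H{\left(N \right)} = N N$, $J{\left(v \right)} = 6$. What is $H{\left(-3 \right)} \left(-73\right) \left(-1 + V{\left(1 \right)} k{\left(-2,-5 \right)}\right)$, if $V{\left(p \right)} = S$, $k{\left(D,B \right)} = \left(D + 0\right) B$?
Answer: $33507$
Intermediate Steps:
$k{\left(D,B \right)} = B D$ ($k{\left(D,B \right)} = D B = B D$)
$H{\left(N \right)} = N^{2}$
$S = -5$ ($S = \left(6 - 5\right) \left(-5\right) = 1 \left(-5\right) = -5$)
$V{\left(p \right)} = -5$
$H{\left(-3 \right)} \left(-73\right) \left(-1 + V{\left(1 \right)} k{\left(-2,-5 \right)}\right) = \left(-3\right)^{2} \left(-73\right) \left(-1 - 5 \left(\left(-5\right) \left(-2\right)\right)\right) = 9 \left(-73\right) \left(-1 - 50\right) = - 657 \left(-1 - 50\right) = \left(-657\right) \left(-51\right) = 33507$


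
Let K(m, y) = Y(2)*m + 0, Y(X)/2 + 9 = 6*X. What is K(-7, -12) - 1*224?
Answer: -266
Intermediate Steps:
Y(X) = -18 + 12*X (Y(X) = -18 + 2*(6*X) = -18 + 12*X)
K(m, y) = 6*m (K(m, y) = (-18 + 12*2)*m + 0 = (-18 + 24)*m + 0 = 6*m + 0 = 6*m)
K(-7, -12) - 1*224 = 6*(-7) - 1*224 = -42 - 224 = -266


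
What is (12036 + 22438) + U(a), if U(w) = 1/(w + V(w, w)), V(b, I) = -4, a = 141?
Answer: 4722939/137 ≈ 34474.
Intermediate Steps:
U(w) = 1/(-4 + w) (U(w) = 1/(w - 4) = 1/(-4 + w))
(12036 + 22438) + U(a) = (12036 + 22438) + 1/(-4 + 141) = 34474 + 1/137 = 4722939/137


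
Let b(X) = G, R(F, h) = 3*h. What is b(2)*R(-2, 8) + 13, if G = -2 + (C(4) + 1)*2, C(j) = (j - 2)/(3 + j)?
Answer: 187/7 ≈ 26.714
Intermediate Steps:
C(j) = (-2 + j)/(3 + j)
G = 4/7 (G = -2 + ((-2 + 4)/(3 + 4) + 1)*2 = -2 + (2/7 + 1)*2 = -2 + (9/7)*2 = -2 + 18/7 = 4/7 ≈ 0.57143)
b(X) = 4/7
b(2)*R(-2, 8) + 13 = 4*(3*8)/7 + 13 = (4/7)*24 + 13 = 96/7 + 13 = 187/7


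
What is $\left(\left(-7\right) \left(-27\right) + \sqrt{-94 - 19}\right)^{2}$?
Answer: $\left(189 + i \sqrt{113}\right)^{2} \approx 35608.0 + 4018.2 i$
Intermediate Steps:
$\left(\left(-7\right) \left(-27\right) + \sqrt{-94 - 19}\right)^{2} = \left(189 + \sqrt{-113}\right)^{2} = \left(189 + i \sqrt{113}\right)^{2}$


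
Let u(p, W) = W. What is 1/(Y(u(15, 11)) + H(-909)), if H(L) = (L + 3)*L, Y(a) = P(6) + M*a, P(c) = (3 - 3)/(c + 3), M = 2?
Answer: 1/823576 ≈ 1.2142e-6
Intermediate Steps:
P(c) = 0 (P(c) = 0/(3 + c) = 0)
Y(a) = 2*a (Y(a) = 0 + 2*a = 2*a)
H(L) = L*(3 + L) (H(L) = (3 + L)*L = L*(3 + L))
1/(Y(u(15, 11)) + H(-909)) = 1/(2*11 - 909*(3 - 909)) = 1/(22 - 909*(-906)) = 1/(22 + 823554) = 1/823576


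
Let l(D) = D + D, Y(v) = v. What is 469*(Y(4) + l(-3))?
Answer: -938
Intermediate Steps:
l(D) = 2*D
469*(Y(4) + l(-3)) = 469*(4 + 2*(-3)) = 469*(4 - 6) = 469*(-2) = -938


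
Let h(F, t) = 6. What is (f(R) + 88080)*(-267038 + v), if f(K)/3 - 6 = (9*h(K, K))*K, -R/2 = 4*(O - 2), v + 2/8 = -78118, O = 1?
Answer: -61709795625/2 ≈ -3.0855e+10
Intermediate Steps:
v = -312473/4 (v = -¼ - 78118 = -312473/4 ≈ -78118.)
R = 8 (R = -8*(1 - 2) = -8*(-1) = -2*(-4) = 8)
f(K) = 18 + 162*K (f(K) = 18 + 3*((9*6)*K) = 18 + 3*(54*K) = 18 + 162*K)
(f(R) + 88080)*(-267038 + v) = ((18 + 162*8) + 88080)*(-267038 - 312473/4) = ((18 + 1296) + 88080)*(-1380625/4) = (1314 + 88080)*(-1380625/4) = 89394*(-1380625/4) = -61709795625/2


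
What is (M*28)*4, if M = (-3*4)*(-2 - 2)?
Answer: 5376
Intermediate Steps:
M = 48 (M = -12*(-4) = 48)
(M*28)*4 = (48*28)*4 = 1344*4 = 5376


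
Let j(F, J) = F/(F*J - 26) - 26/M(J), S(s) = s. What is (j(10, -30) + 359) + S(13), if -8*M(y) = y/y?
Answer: 94535/163 ≈ 579.97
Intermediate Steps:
M(y) = -1/8 (M(y) = -y/(8*y) = -1/8*1 = -1/8)
j(F, J) = 208 + F/(-26 + F*J) (j(F, J) = F/(F*J - 26) - 26/(-1/8) = F/(-26 + F*J) - 26*(-8) = F/(-26 + F*J) + 208 = 208 + F/(-26 + F*J))
(j(10, -30) + 359) + S(13) = ((-5408 + 10 + 208*10*(-30))/(-26 + 10*(-30)) + 359) + 13 = ((-5408 + 10 - 62400)/(-26 - 300) + 359) + 13 = (-67798/(-326) + 359) + 13 = (-1/326*(-67798) + 359) + 13 = (33899/163 + 359) + 13 = 92416/163 + 13 = 94535/163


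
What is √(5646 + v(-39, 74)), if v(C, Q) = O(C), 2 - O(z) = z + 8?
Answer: 3*√631 ≈ 75.359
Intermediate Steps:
O(z) = -6 - z (O(z) = 2 - (z + 8) = 2 - (8 + z) = 2 + (-8 - z) = -6 - z)
v(C, Q) = -6 - C
√(5646 + v(-39, 74)) = √(5646 + (-6 - 1*(-39))) = √(5646 + (-6 + 39)) = √(5646 + 33) = √5679 = 3*√631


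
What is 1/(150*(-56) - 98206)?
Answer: -1/106606 ≈ -9.3803e-6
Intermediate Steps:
1/(150*(-56) - 98206) = 1/(-8400 - 98206) = 1/(-106606) = -1/106606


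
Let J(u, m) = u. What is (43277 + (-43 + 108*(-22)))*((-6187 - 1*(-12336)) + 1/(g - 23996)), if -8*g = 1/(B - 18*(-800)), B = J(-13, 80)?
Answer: 693874101886728146/2761843617 ≈ 2.5124e+8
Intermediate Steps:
B = -13
g = -1/115096 (g = -1/(8*(-13 - 18*(-800))) = -1/(8*(-13 + 14400)) = -1/8/14387 = -1/8*1/14387 = -1/115096 ≈ -8.6884e-6)
(43277 + (-43 + 108*(-22)))*((-6187 - 1*(-12336)) + 1/(g - 23996)) = (43277 + (-43 + 108*(-22)))*((-6187 - 1*(-12336)) + 1/(-1/115096 - 23996)) = (43277 + (-43 - 2376))*((-6187 + 12336) + 1/(-2761843617/115096)) = (43277 - 2419)*(6149 - 115096/2761843617) = 40858*(16982576285837/2761843617) = 693874101886728146/2761843617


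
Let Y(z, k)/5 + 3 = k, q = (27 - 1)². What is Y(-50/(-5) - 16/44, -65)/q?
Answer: -85/169 ≈ -0.50296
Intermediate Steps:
q = 676 (q = 26² = 676)
Y(z, k) = -15 + 5*k
Y(-50/(-5) - 16/44, -65)/q = (-15 + 5*(-65))/676 = (-15 - 325)*(1/676) = -340*1/676 = -85/169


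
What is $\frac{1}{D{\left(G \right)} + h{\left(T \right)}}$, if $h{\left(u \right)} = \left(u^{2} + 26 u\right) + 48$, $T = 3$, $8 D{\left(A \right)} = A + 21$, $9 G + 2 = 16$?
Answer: $\frac{72}{9923} \approx 0.0072559$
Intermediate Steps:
$G = \frac{14}{9}$ ($G = - \frac{2}{9} + \frac{1}{9} \cdot 16 = - \frac{2}{9} + \frac{16}{9} = \frac{14}{9} \approx 1.5556$)
$D{\left(A \right)} = \frac{21}{8} + \frac{A}{8}$ ($D{\left(A \right)} = \frac{A + 21}{8} = \frac{21 + A}{8} = \frac{21}{8} + \frac{A}{8}$)
$h{\left(u \right)} = 48 + u^{2} + 26 u$
$\frac{1}{D{\left(G \right)} + h{\left(T \right)}} = \frac{1}{\left(\frac{21}{8} + \frac{1}{8} \cdot \frac{14}{9}\right) + \left(48 + 3^{2} + 26 \cdot 3\right)} = \frac{1}{\left(\frac{21}{8} + \frac{7}{36}\right) + \left(48 + 9 + 78\right)} = \frac{1}{\frac{203}{72} + 135} = \frac{1}{\frac{9923}{72}} = \frac{72}{9923}$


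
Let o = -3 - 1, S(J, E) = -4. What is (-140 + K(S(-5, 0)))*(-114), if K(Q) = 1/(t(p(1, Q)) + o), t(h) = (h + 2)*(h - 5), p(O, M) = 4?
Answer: 79857/5 ≈ 15971.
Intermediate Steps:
t(h) = (-5 + h)*(2 + h) (t(h) = (2 + h)*(-5 + h) = (-5 + h)*(2 + h))
o = -4
K(Q) = -1/10 (K(Q) = 1/((-10 + 4**2 - 3*4) - 4) = 1/((-10 + 16 - 12) - 4) = 1/(-6 - 4) = 1/(-10) = -1/10)
(-140 + K(S(-5, 0)))*(-114) = (-140 - 1/10)*(-114) = -1401/10*(-114) = 79857/5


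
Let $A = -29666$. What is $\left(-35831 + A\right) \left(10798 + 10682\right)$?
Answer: $-1406875560$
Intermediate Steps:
$\left(-35831 + A\right) \left(10798 + 10682\right) = \left(-35831 - 29666\right) \left(10798 + 10682\right) = \left(-65497\right) 21480 = -1406875560$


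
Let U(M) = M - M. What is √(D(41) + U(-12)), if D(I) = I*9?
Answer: 3*√41 ≈ 19.209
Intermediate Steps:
U(M) = 0
D(I) = 9*I
√(D(41) + U(-12)) = √(9*41 + 0) = √(369 + 0) = √369 = 3*√41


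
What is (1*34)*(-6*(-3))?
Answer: 612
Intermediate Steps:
(1*34)*(-6*(-3)) = 34*18 = 612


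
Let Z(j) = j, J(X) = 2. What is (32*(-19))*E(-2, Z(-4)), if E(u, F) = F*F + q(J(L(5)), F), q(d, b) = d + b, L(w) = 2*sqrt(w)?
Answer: -8512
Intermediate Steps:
q(d, b) = b + d
E(u, F) = 2 + F + F**2 (E(u, F) = F*F + (F + 2) = F**2 + (2 + F) = 2 + F + F**2)
(32*(-19))*E(-2, Z(-4)) = (32*(-19))*(2 - 4 + (-4)**2) = -608*(2 - 4 + 16) = -608*14 = -8512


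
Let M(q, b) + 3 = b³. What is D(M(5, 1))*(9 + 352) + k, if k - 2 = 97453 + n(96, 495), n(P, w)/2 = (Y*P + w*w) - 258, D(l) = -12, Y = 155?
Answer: 612417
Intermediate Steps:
M(q, b) = -3 + b³
n(P, w) = -516 + 2*w² + 310*P (n(P, w) = 2*((155*P + w*w) - 258) = 2*((155*P + w²) - 258) = 2*((w² + 155*P) - 258) = 2*(-258 + w² + 155*P) = -516 + 2*w² + 310*P)
k = 616749 (k = 2 + (97453 + (-516 + 2*495² + 310*96)) = 2 + (97453 + (-516 + 2*245025 + 29760)) = 2 + (97453 + (-516 + 490050 + 29760)) = 2 + (97453 + 519294) = 2 + 616747 = 616749)
D(M(5, 1))*(9 + 352) + k = -12*(9 + 352) + 616749 = -12*361 + 616749 = -4332 + 616749 = 612417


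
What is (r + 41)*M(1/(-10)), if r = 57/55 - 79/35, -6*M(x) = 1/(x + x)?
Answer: 5105/154 ≈ 33.149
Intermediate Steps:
M(x) = -1/(12*x) (M(x) = -1/(6*(x + x)) = -1/(2*x)/6 = -1/(12*x))
r = -94/77 (r = 57*(1/55) - 79*1/35 = 57/55 - 79/35 = -94/77 ≈ -1.2208)
(r + 41)*M(1/(-10)) = (-94/77 + 41)*(-1/(12*(1/(-10)))) = 3063*(-1/(12*(1*(-⅒))))/77 = 3063*(-1/(12*(-⅒)))/77 = 3063*(-1/12*(-10))/77 = (3063/77)*(⅚) = 5105/154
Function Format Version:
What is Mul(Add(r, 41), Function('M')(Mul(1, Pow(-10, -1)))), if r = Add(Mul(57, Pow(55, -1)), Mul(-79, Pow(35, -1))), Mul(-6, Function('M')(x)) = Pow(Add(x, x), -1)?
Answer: Rational(5105, 154) ≈ 33.149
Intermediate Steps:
Function('M')(x) = Mul(Rational(-1, 12), Pow(x, -1)) (Function('M')(x) = Mul(Rational(-1, 6), Pow(Add(x, x), -1)) = Mul(Rational(-1, 6), Pow(Mul(2, x), -1)) = Mul(Rational(-1, 6), Mul(Rational(1, 2), Pow(x, -1))) = Mul(Rational(-1, 12), Pow(x, -1)))
r = Rational(-94, 77) (r = Add(Mul(57, Rational(1, 55)), Mul(-79, Rational(1, 35))) = Add(Rational(57, 55), Rational(-79, 35)) = Rational(-94, 77) ≈ -1.2208)
Mul(Add(r, 41), Function('M')(Mul(1, Pow(-10, -1)))) = Mul(Add(Rational(-94, 77), 41), Mul(Rational(-1, 12), Pow(Mul(1, Pow(-10, -1)), -1))) = Mul(Rational(3063, 77), Mul(Rational(-1, 12), Pow(Mul(1, Rational(-1, 10)), -1))) = Mul(Rational(3063, 77), Mul(Rational(-1, 12), Pow(Rational(-1, 10), -1))) = Mul(Rational(3063, 77), Mul(Rational(-1, 12), -10)) = Mul(Rational(3063, 77), Rational(5, 6)) = Rational(5105, 154)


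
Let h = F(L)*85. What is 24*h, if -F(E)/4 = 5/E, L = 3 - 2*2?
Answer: 40800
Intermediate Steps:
L = -1 (L = 3 - 4 = -1)
F(E) = -20/E
h = 1700 (h = -20/(-1)*85 = -20*(-1)*85 = 20*85 = 1700)
24*h = 24*1700 = 40800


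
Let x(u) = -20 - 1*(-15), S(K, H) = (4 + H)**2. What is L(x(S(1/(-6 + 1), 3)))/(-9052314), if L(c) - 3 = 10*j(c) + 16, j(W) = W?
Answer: 31/9052314 ≈ 3.4245e-6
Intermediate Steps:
x(u) = -5 (x(u) = -20 + 15 = -5)
L(c) = 19 + 10*c (L(c) = 3 + (10*c + 16) = 3 + (16 + 10*c) = 19 + 10*c)
L(x(S(1/(-6 + 1), 3)))/(-9052314) = (19 + 10*(-5))/(-9052314) = (19 - 50)*(-1/9052314) = -31*(-1/9052314) = 31/9052314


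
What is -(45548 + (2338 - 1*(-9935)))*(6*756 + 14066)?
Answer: -1075586242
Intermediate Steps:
-(45548 + (2338 - 1*(-9935)))*(6*756 + 14066) = -(45548 + (2338 + 9935))*(4536 + 14066) = -(45548 + 12273)*18602 = -57821*18602 = -1*1075586242 = -1075586242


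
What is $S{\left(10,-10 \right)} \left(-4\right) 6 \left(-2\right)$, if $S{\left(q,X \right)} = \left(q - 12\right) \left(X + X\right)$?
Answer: $1920$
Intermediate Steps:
$S{\left(q,X \right)} = 2 X \left(-12 + q\right)$ ($S{\left(q,X \right)} = \left(-12 + q\right) 2 X = 2 X \left(-12 + q\right)$)
$S{\left(10,-10 \right)} \left(-4\right) 6 \left(-2\right) = 2 \left(-10\right) \left(-12 + 10\right) \left(-4\right) 6 \left(-2\right) = 2 \left(-10\right) \left(-2\right) \left(\left(-24\right) \left(-2\right)\right) = 40 \cdot 48 = 1920$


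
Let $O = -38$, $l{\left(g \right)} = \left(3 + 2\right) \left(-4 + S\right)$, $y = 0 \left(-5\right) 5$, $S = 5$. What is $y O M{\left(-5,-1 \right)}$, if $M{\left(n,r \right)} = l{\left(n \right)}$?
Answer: $0$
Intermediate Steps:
$y = 0$ ($y = 0 \cdot 5 = 0$)
$l{\left(g \right)} = 5$ ($l{\left(g \right)} = \left(3 + 2\right) \left(-4 + 5\right) = 5 \cdot 1 = 5$)
$M{\left(n,r \right)} = 5$
$y O M{\left(-5,-1 \right)} = 0 \left(-38\right) 5 = 0 \cdot 5 = 0$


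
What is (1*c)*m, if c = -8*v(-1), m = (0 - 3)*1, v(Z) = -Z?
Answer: 24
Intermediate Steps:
m = -3 (m = -3*1 = -3)
c = -8 (c = -(-8)*(-1) = -8*1 = -8)
(1*c)*m = (1*(-8))*(-3) = -8*(-3) = 24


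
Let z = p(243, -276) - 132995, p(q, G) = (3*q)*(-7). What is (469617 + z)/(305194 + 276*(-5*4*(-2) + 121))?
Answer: 331519/349630 ≈ 0.94820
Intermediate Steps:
p(q, G) = -21*q
z = -138098 (z = -21*243 - 132995 = -5103 - 132995 = -138098)
(469617 + z)/(305194 + 276*(-5*4*(-2) + 121)) = (469617 - 138098)/(305194 + 276*(-5*4*(-2) + 121)) = 331519/(305194 + 276*(-20*(-2) + 121)) = 331519/(305194 + 276*(40 + 121)) = 331519/(305194 + 276*161) = 331519/(305194 + 44436) = 331519/349630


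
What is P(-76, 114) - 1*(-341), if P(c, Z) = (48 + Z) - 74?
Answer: 429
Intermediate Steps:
P(c, Z) = -26 + Z
P(-76, 114) - 1*(-341) = (-26 + 114) - 1*(-341) = 88 + 341 = 429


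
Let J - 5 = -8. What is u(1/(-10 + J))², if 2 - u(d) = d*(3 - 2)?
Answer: 729/169 ≈ 4.3136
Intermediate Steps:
J = -3 (J = 5 - 8 = -3)
u(d) = 2 - d (u(d) = 2 - d*(3 - 2) = 2 - d)
u(1/(-10 + J))² = (2 - 1/(-10 - 3))² = (2 - 1/(-13))² = (2 - 1*(-1/13))² = (2 + 1/13)² = (27/13)² = 729/169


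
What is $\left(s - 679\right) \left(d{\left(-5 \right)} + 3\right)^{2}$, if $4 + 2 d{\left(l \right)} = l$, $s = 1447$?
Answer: $1728$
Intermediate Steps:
$d{\left(l \right)} = -2 + \frac{l}{2}$
$\left(s - 679\right) \left(d{\left(-5 \right)} + 3\right)^{2} = \left(1447 - 679\right) \left(\left(-2 + \frac{1}{2} \left(-5\right)\right) + 3\right)^{2} = \left(1447 - 679\right) \left(\left(-2 - \frac{5}{2}\right) + 3\right)^{2} = 768 \left(- \frac{9}{2} + 3\right)^{2} = 768 \left(- \frac{3}{2}\right)^{2} = 768 \cdot \frac{9}{4} = 1728$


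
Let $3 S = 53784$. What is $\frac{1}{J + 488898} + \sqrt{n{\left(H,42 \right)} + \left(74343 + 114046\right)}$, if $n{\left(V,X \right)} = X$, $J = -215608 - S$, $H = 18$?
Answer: $\frac{1}{255362} + \sqrt{188431} \approx 434.09$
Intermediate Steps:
$S = 17928$ ($S = \frac{1}{3} \cdot 53784 = 17928$)
$J = -233536$ ($J = -215608 - 17928 = -233536$)
$\frac{1}{J + 488898} + \sqrt{n{\left(H,42 \right)} + \left(74343 + 114046\right)} = \frac{1}{-233536 + 488898} + \sqrt{42 + \left(74343 + 114046\right)} = \frac{1}{255362} + \sqrt{42 + 188389} = \frac{1}{255362} + \sqrt{188431}$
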